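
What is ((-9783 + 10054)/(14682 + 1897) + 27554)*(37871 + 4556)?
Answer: 19381418855799/16579 ≈ 1.1690e+9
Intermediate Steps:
((-9783 + 10054)/(14682 + 1897) + 27554)*(37871 + 4556) = (271/16579 + 27554)*42427 = (456818037/16579)*42427 = 19381418855799/16579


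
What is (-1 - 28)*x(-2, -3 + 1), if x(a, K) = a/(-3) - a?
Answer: -232/3 ≈ -77.333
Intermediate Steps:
x(a, K) = -4*a/3 (x(a, K) = a*(-1/3) - a = -a/3 - a = -4*a/3)
(-1 - 28)*x(-2, -3 + 1) = (-1 - 28)*(-4/3*(-2)) = -29*8/3 = -232/3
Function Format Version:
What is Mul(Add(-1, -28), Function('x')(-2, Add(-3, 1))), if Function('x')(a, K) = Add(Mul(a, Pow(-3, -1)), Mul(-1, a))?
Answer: Rational(-232, 3) ≈ -77.333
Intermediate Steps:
Function('x')(a, K) = Mul(Rational(-4, 3), a) (Function('x')(a, K) = Add(Mul(a, Rational(-1, 3)), Mul(-1, a)) = Add(Mul(Rational(-1, 3), a), Mul(-1, a)) = Mul(Rational(-4, 3), a))
Mul(Add(-1, -28), Function('x')(-2, Add(-3, 1))) = Mul(Add(-1, -28), Mul(Rational(-4, 3), -2)) = Mul(-29, Rational(8, 3)) = Rational(-232, 3)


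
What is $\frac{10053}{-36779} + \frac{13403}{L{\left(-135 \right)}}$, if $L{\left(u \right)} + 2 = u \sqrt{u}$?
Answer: $\frac{- 4071465 \sqrt{15} + 492969043 i}{36779 \left(- 2 i + 405 \sqrt{15}\right)} \approx -0.28423 + 8.5448 i$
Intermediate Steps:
$L{\left(u \right)} = -2 + u^{\frac{3}{2}}$ ($L{\left(u \right)} = -2 + u \sqrt{u} = -2 + u^{\frac{3}{2}}$)
$\frac{10053}{-36779} + \frac{13403}{L{\left(-135 \right)}} = \frac{10053}{-36779} + \frac{13403}{-2 + \left(-135\right)^{\frac{3}{2}}} = 10053 \left(- \frac{1}{36779}\right) + \frac{13403}{-2 - 405 i \sqrt{15}} = - \frac{10053}{36779} + \frac{13403}{-2 - 405 i \sqrt{15}}$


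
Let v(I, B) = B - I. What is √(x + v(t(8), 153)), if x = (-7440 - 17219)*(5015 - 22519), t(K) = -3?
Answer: 2*√107907823 ≈ 20776.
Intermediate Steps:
x = 431631136 (x = -24659*(-17504) = 431631136)
√(x + v(t(8), 153)) = √(431631136 + (153 - 1*(-3))) = √(431631136 + (153 + 3)) = √(431631136 + 156) = √431631292 = 2*√107907823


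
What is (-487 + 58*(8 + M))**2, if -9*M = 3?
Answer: 16129/9 ≈ 1792.1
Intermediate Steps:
M = -1/3 (M = -1/9*3 = -1/3 ≈ -0.33333)
(-487 + 58*(8 + M))**2 = (-487 + 58*(8 - 1/3))**2 = (-487 + 58*(23/3))**2 = (-487 + 1334/3)**2 = (-127/3)**2 = 16129/9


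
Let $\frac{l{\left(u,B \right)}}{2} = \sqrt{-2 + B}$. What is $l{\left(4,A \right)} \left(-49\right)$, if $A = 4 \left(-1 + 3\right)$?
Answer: $- 98 \sqrt{6} \approx -240.05$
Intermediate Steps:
$A = 8$ ($A = 4 \cdot 2 = 8$)
$l{\left(u,B \right)} = 2 \sqrt{-2 + B}$
$l{\left(4,A \right)} \left(-49\right) = 2 \sqrt{-2 + 8} \left(-49\right) = 2 \sqrt{6} \left(-49\right) = - 98 \sqrt{6}$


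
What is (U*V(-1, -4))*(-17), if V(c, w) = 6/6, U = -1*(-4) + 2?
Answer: -102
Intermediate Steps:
U = 6 (U = 4 + 2 = 6)
V(c, w) = 1 (V(c, w) = 6*(⅙) = 1)
(U*V(-1, -4))*(-17) = (6*1)*(-17) = 6*(-17) = -102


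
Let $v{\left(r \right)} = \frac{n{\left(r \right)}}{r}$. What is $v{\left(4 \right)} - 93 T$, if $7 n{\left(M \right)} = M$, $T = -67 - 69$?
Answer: $\frac{88537}{7} \approx 12648.0$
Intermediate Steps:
$T = -136$ ($T = -67 - 69 = -136$)
$n{\left(M \right)} = \frac{M}{7}$
$v{\left(r \right)} = \frac{1}{7}$ ($v{\left(r \right)} = \frac{\frac{1}{7} r}{r} = \frac{1}{7}$)
$v{\left(4 \right)} - 93 T = \frac{1}{7} - -12648 = \frac{1}{7} + 12648 = \frac{88537}{7}$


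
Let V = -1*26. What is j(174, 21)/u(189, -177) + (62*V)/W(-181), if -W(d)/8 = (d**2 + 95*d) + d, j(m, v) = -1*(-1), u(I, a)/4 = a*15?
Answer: 424909/32677740 ≈ 0.013003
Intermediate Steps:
V = -26
u(I, a) = 60*a (u(I, a) = 4*(a*15) = 4*(15*a) = 60*a)
j(m, v) = 1
W(d) = -768*d - 8*d**2 (W(d) = -8*((d**2 + 95*d) + d) = -8*(d**2 + 96*d) = -768*d - 8*d**2)
j(174, 21)/u(189, -177) + (62*V)/W(-181) = 1/(60*(-177)) + (62*(-26))/((-8*(-181)*(96 - 181))) = 1/(-10620) - 1612/((-8*(-181)*(-85))) = 1*(-1/10620) - 1612/(-123080) = -1/10620 - 1612*(-1/123080) = -1/10620 + 403/30770 = 424909/32677740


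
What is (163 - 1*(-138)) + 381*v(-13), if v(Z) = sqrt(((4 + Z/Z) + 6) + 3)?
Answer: 301 + 381*sqrt(14) ≈ 1726.6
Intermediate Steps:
v(Z) = sqrt(14) (v(Z) = sqrt(((4 + 1) + 6) + 3) = sqrt((5 + 6) + 3) = sqrt(11 + 3) = sqrt(14))
(163 - 1*(-138)) + 381*v(-13) = (163 - 1*(-138)) + 381*sqrt(14) = (163 + 138) + 381*sqrt(14) = 301 + 381*sqrt(14)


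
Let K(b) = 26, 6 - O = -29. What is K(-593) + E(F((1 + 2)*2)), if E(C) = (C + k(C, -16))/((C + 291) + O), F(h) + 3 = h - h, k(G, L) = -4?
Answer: 8391/323 ≈ 25.978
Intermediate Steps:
O = 35 (O = 6 - 1*(-29) = 6 + 29 = 35)
F(h) = -3 (F(h) = -3 + (h - h) = -3 + 0 = -3)
E(C) = (-4 + C)/(326 + C) (E(C) = (C - 4)/((C + 291) + 35) = (-4 + C)/((291 + C) + 35) = (-4 + C)/(326 + C))
K(-593) + E(F((1 + 2)*2)) = 26 + (-4 - 3)/(326 - 3) = 26 - 7/323 = 8391/323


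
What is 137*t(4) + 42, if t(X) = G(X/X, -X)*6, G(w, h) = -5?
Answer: -4068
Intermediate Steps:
t(X) = -30 (t(X) = -5*6 = -30)
137*t(4) + 42 = 137*(-30) + 42 = -4110 + 42 = -4068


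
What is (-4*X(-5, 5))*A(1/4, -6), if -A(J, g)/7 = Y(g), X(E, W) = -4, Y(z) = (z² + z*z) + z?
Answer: -7392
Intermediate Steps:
Y(z) = z + 2*z² (Y(z) = (z² + z²) + z = 2*z² + z = z + 2*z²)
A(J, g) = -7*g*(1 + 2*g)
(-4*X(-5, 5))*A(1/4, -6) = (-4*(-4))*(-7*(-6)*(1 + 2*(-6))) = 16*(-7*(-6)*(1 - 12)) = 16*(-7*(-6)*(-11)) = 16*(-462) = -7392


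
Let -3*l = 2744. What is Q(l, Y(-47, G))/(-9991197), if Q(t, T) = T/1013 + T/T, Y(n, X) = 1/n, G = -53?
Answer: -5290/52854542263 ≈ -1.0009e-7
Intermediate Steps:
l = -2744/3 (l = -1/3*2744 = -2744/3 ≈ -914.67)
Q(t, T) = 1 + T/1013 (Q(t, T) = T*(1/1013) + 1 = T/1013 + 1 = 1 + T/1013)
Q(l, Y(-47, G))/(-9991197) = (1 + (1/1013)/(-47))/(-9991197) = (1 + (1/1013)*(-1/47))*(-1/9991197) = (1 - 1/47611)*(-1/9991197) = (47610/47611)*(-1/9991197) = -5290/52854542263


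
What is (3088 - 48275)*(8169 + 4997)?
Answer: -594932042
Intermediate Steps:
(3088 - 48275)*(8169 + 4997) = -45187*13166 = -594932042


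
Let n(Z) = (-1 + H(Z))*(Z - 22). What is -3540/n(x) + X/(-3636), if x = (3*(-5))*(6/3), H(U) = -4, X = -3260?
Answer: -150298/11817 ≈ -12.719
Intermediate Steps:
x = -30 (x = -90/3 = -15*2 = -30)
n(Z) = 110 - 5*Z (n(Z) = (-1 - 4)*(Z - 22) = -5*(-22 + Z) = 110 - 5*Z)
-3540/n(x) + X/(-3636) = -3540/(110 - 5*(-30)) - 3260/(-3636) = -3540/(110 + 150) - 3260*(-1/3636) = -3540/260 + 815/909 = -3540*1/260 + 815/909 = -177/13 + 815/909 = -150298/11817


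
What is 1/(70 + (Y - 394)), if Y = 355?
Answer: 1/31 ≈ 0.032258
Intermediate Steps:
1/(70 + (Y - 394)) = 1/(70 + (355 - 394)) = 1/(70 - 39) = 1/31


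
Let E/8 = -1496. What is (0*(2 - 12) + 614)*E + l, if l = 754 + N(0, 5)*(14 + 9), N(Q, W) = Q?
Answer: -7347598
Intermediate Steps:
E = -11968 (E = 8*(-1496) = -11968)
l = 754 (l = 754 + 0*(14 + 9) = 754 + 0*23 = 754 + 0 = 754)
(0*(2 - 12) + 614)*E + l = (0*(2 - 12) + 614)*(-11968) + 754 = (0*(-10) + 614)*(-11968) + 754 = (0 + 614)*(-11968) + 754 = 614*(-11968) + 754 = -7348352 + 754 = -7347598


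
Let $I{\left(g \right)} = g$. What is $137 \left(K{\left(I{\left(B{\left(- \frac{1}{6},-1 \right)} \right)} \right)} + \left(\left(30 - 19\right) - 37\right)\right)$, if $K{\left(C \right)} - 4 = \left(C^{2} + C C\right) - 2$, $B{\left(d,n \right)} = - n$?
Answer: $-3014$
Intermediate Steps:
$K{\left(C \right)} = 2 + 2 C^{2}$ ($K{\left(C \right)} = 4 - \left(2 - C^{2} - C C\right) = 4 + \left(\left(C^{2} + C^{2}\right) - 2\right) = 4 + \left(2 C^{2} - 2\right) = 4 + \left(-2 + 2 C^{2}\right) = 2 + 2 C^{2}$)
$137 \left(K{\left(I{\left(B{\left(- \frac{1}{6},-1 \right)} \right)} \right)} + \left(\left(30 - 19\right) - 37\right)\right) = 137 \left(\left(2 + 2 \left(\left(-1\right) \left(-1\right)\right)^{2}\right) + \left(\left(30 - 19\right) - 37\right)\right) = 137 \left(\left(2 + 2 \cdot 1^{2}\right) + \left(11 - 37\right)\right) = 137 \left(\left(2 + 2 \cdot 1\right) - 26\right) = 137 \left(\left(2 + 2\right) - 26\right) = 137 \left(4 - 26\right) = 137 \left(-22\right) = -3014$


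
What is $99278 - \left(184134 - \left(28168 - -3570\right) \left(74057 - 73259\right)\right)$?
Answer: $25242068$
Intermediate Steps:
$99278 - \left(184134 - \left(28168 - -3570\right) \left(74057 - 73259\right)\right) = 99278 - \left(184134 - \left(28168 + 3570\right) 798\right) = 99278 - \left(184134 - 31738 \cdot 798\right) = 99278 - \left(184134 - 25326924\right) = 99278 - -25142790 = 99278 + 25142790 = 25242068$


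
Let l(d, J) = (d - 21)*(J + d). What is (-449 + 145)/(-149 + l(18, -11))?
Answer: 152/85 ≈ 1.7882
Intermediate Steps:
l(d, J) = (-21 + d)*(J + d)
(-449 + 145)/(-149 + l(18, -11)) = (-449 + 145)/(-149 + (18**2 - 21*(-11) - 21*18 - 11*18)) = -304/(-149 + (324 + 231 - 378 - 198)) = -304/(-149 - 21) = -304/(-170) = -304*(-1/170) = 152/85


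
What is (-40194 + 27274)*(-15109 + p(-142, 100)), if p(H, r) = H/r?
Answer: 976133132/5 ≈ 1.9523e+8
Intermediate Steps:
(-40194 + 27274)*(-15109 + p(-142, 100)) = (-40194 + 27274)*(-15109 - 142/100) = -12920*(-15109 - 142*1/100) = -12920*(-15109 - 71/50) = -12920*(-755521/50) = 976133132/5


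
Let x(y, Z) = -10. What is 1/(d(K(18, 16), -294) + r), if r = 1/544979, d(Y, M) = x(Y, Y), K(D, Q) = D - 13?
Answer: -544979/5449789 ≈ -0.10000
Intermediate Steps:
K(D, Q) = -13 + D
d(Y, M) = -10
r = 1/544979 ≈ 1.8349e-6
1/(d(K(18, 16), -294) + r) = 1/(-10 + 1/544979) = 1/(-5449789/544979) = -544979/5449789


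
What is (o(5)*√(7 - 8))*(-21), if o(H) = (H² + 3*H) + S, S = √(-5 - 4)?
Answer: 63 - 840*I ≈ 63.0 - 840.0*I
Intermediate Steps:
S = 3*I (S = √(-9) = 3*I ≈ 3.0*I)
o(H) = H² + 3*I + 3*H (o(H) = (H² + 3*H) + 3*I = H² + 3*I + 3*H)
(o(5)*√(7 - 8))*(-21) = ((5² + 3*I + 3*5)*√(7 - 8))*(-21) = ((25 + 3*I + 15)*√(-1))*(-21) = ((40 + 3*I)*I)*(-21) = (I*(40 + 3*I))*(-21) = -21*I*(40 + 3*I)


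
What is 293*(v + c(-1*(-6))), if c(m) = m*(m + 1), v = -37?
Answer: 1465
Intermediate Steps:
c(m) = m*(1 + m)
293*(v + c(-1*(-6))) = 293*(-37 + (-1*(-6))*(1 - 1*(-6))) = 293*(-37 + 6*(1 + 6)) = 293*(-37 + 6*7) = 293*(-37 + 42) = 293*5 = 1465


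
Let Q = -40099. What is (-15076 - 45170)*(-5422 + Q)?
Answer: 2742458166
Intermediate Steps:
(-15076 - 45170)*(-5422 + Q) = (-15076 - 45170)*(-5422 - 40099) = -60246*(-45521) = 2742458166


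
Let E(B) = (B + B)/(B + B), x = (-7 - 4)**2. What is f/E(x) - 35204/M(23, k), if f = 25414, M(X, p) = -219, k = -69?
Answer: 5600870/219 ≈ 25575.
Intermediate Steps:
x = 121 (x = (-11)**2 = 121)
E(B) = 1 (E(B) = (2*B)/((2*B)) = (2*B)*(1/(2*B)) = 1)
f/E(x) - 35204/M(23, k) = 25414/1 - 35204/(-219) = 25414*1 - 35204*(-1/219) = 25414 + 35204/219 = 5600870/219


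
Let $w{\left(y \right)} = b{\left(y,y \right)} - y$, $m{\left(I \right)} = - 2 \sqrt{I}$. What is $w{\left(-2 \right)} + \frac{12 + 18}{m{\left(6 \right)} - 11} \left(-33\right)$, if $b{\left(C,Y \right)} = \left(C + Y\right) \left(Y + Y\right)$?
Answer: $\frac{12636}{97} - \frac{1980 \sqrt{6}}{97} \approx 80.268$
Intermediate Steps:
$b{\left(C,Y \right)} = 2 Y \left(C + Y\right)$ ($b{\left(C,Y \right)} = \left(C + Y\right) 2 Y = 2 Y \left(C + Y\right)$)
$w{\left(y \right)} = - y + 4 y^{2}$ ($w{\left(y \right)} = 2 y \left(y + y\right) - y = 2 y 2 y - y = 4 y^{2} - y = - y + 4 y^{2}$)
$w{\left(-2 \right)} + \frac{12 + 18}{m{\left(6 \right)} - 11} \left(-33\right) = - 2 \left(-1 + 4 \left(-2\right)\right) + \frac{12 + 18}{- 2 \sqrt{6} - 11} \left(-33\right) = - 2 \left(-1 - 8\right) + \frac{30}{-11 - 2 \sqrt{6}} \left(-33\right) = \left(-2\right) \left(-9\right) - \frac{990}{-11 - 2 \sqrt{6}} = 18 - \frac{990}{-11 - 2 \sqrt{6}}$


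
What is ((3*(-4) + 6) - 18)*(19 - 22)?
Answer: 72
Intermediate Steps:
((3*(-4) + 6) - 18)*(19 - 22) = ((-12 + 6) - 18)*(-3) = (-6 - 18)*(-3) = -24*(-3) = 72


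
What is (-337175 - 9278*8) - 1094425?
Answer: -1505824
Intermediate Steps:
(-337175 - 9278*8) - 1094425 = (-337175 - 74224) - 1094425 = -411399 - 1094425 = -1505824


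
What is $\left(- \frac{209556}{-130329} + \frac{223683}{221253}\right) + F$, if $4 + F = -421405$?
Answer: $- \frac{450057055501354}{1067988231} \approx -4.2141 \cdot 10^{5}$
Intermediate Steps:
$F = -421409$ ($F = -4 - 421405 = -421409$)
$\left(- \frac{209556}{-130329} + \frac{223683}{221253}\right) + F = \left(- \frac{209556}{-130329} + \frac{223683}{221253}\right) - 421409 = \left(\left(-209556\right) \left(- \frac{1}{130329}\right) + 223683 \cdot \frac{1}{221253}\right) - 421409 = \left(\frac{23284}{14481} + \frac{74561}{73751}\right) - 421409 = \frac{2796936125}{1067988231} - 421409 = - \frac{450057055501354}{1067988231}$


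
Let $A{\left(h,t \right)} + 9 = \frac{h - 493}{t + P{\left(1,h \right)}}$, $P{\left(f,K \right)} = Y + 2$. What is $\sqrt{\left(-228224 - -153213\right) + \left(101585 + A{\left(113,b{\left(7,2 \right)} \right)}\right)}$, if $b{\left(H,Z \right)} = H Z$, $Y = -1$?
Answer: $\frac{\sqrt{238857}}{3} \approx 162.91$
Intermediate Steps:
$P{\left(f,K \right)} = 1$ ($P{\left(f,K \right)} = -1 + 2 = 1$)
$A{\left(h,t \right)} = -9 + \frac{-493 + h}{1 + t}$ ($A{\left(h,t \right)} = -9 + \frac{h - 493}{t + 1} = -9 + \frac{-493 + h}{1 + t}$)
$\sqrt{\left(-228224 - -153213\right) + \left(101585 + A{\left(113,b{\left(7,2 \right)} \right)}\right)} = \sqrt{\left(-228224 - -153213\right) + \left(101585 + \frac{-502 + 113 - 9 \cdot 7 \cdot 2}{1 + 7 \cdot 2}\right)} = \sqrt{\left(-228224 + 153213\right) + \left(101585 + \frac{-502 + 113 - 126}{1 + 14}\right)} = \sqrt{-75011 + \left(101585 + \frac{-502 + 113 - 126}{15}\right)} = \sqrt{-75011 + \left(101585 + \frac{1}{15} \left(-515\right)\right)} = \sqrt{-75011 + \left(101585 - \frac{103}{3}\right)} = \sqrt{-75011 + \frac{304652}{3}} = \sqrt{\frac{79619}{3}} = \frac{\sqrt{238857}}{3}$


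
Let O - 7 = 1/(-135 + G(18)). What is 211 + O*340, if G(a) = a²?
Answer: 490039/189 ≈ 2592.8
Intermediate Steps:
O = 1324/189 (O = 7 + 1/(-135 + 18²) = 7 + 1/(-135 + 324) = 7 + 1/189 = 1324/189 ≈ 7.0053)
211 + O*340 = 211 + (1324/189)*340 = 211 + 450160/189 = 490039/189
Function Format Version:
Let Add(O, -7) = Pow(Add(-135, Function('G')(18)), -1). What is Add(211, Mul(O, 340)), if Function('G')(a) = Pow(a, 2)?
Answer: Rational(490039, 189) ≈ 2592.8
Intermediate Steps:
O = Rational(1324, 189) (O = Add(7, Pow(Add(-135, Pow(18, 2)), -1)) = Add(7, Pow(Add(-135, 324), -1)) = Add(7, Pow(189, -1)) = Add(7, Rational(1, 189)) = Rational(1324, 189) ≈ 7.0053)
Add(211, Mul(O, 340)) = Add(211, Mul(Rational(1324, 189), 340)) = Add(211, Rational(450160, 189)) = Rational(490039, 189)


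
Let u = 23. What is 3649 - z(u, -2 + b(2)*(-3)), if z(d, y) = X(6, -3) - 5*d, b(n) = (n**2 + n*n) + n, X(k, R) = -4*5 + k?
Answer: 3778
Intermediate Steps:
X(k, R) = -20 + k
b(n) = n + 2*n**2 (b(n) = (n**2 + n**2) + n = 2*n**2 + n = n + 2*n**2)
z(d, y) = -14 - 5*d (z(d, y) = (-20 + 6) - 5*d = -14 - 5*d)
3649 - z(u, -2 + b(2)*(-3)) = 3649 - (-14 - 5*23) = 3649 - (-14 - 115) = 3649 - 1*(-129) = 3649 + 129 = 3778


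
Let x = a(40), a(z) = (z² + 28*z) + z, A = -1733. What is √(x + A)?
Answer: √1027 ≈ 32.047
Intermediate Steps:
a(z) = z² + 29*z
x = 2760 (x = 40*(29 + 40) = 40*69 = 2760)
√(x + A) = √(2760 - 1733) = √1027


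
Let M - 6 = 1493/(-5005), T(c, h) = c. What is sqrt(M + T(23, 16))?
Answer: 2*sqrt(179744565)/5005 ≈ 5.3574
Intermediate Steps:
M = 28537/5005 (M = 6 + 1493/(-5005) = 6 + 1493*(-1/5005) = 6 - 1493/5005 = 28537/5005 ≈ 5.7017)
sqrt(M + T(23, 16)) = sqrt(28537/5005 + 23) = sqrt(143652/5005) = 2*sqrt(179744565)/5005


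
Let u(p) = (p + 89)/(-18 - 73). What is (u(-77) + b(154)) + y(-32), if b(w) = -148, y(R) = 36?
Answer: -10204/91 ≈ -112.13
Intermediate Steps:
u(p) = -89/91 - p/91 (u(p) = (89 + p)/(-91) = (89 + p)*(-1/91) = -89/91 - p/91)
(u(-77) + b(154)) + y(-32) = ((-89/91 - 1/91*(-77)) - 148) + 36 = ((-89/91 + 11/13) - 148) + 36 = (-12/91 - 148) + 36 = -13480/91 + 36 = -10204/91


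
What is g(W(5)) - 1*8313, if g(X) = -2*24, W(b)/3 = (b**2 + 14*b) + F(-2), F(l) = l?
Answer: -8361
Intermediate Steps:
W(b) = -6 + 3*b**2 + 42*b (W(b) = 3*((b**2 + 14*b) - 2) = 3*(-2 + b**2 + 14*b) = -6 + 3*b**2 + 42*b)
g(X) = -48
g(W(5)) - 1*8313 = -48 - 1*8313 = -48 - 8313 = -8361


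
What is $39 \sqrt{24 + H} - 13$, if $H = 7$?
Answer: $-13 + 39 \sqrt{31} \approx 204.14$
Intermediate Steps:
$39 \sqrt{24 + H} - 13 = 39 \sqrt{24 + 7} - 13 = 39 \sqrt{31} - 13 = -13 + 39 \sqrt{31}$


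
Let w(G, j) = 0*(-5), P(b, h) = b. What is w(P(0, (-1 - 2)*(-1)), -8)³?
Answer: 0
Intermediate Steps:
w(G, j) = 0
w(P(0, (-1 - 2)*(-1)), -8)³ = 0³ = 0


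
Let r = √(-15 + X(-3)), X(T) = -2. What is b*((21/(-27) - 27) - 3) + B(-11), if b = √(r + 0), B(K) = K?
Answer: -11 - 277*17^(¼)*√I/9 ≈ -55.191 - 44.191*I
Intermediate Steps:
r = I*√17 (r = √(-15 - 2) = √(-17) = I*√17 ≈ 4.1231*I)
b = 17^(¼)*√I (b = √(I*√17 + 0) = √(I*√17) = 17^(¼)*√I ≈ 1.4358 + 1.4358*I)
b*((21/(-27) - 27) - 3) + B(-11) = (17^(¼)*√I)*((21/(-27) - 27) - 3) - 11 = (17^(¼)*√I)*((21*(-1/27) - 27) - 3) - 11 = (17^(¼)*√I)*((-7/9 - 27) - 3) - 11 = (17^(¼)*√I)*(-250/9 - 3) - 11 = (17^(¼)*√I)*(-277/9) - 11 = -277*17^(¼)*√I/9 - 11 = -11 - 277*17^(¼)*√I/9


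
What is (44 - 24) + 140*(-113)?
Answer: -15800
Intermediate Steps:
(44 - 24) + 140*(-113) = 20 - 15820 = -15800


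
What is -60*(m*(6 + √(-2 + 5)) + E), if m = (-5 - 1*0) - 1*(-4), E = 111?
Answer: -6300 + 60*√3 ≈ -6196.1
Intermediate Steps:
m = -1 (m = (-5 + 0) + 4 = -5 + 4 = -1)
-60*(m*(6 + √(-2 + 5)) + E) = -60*(-(6 + √(-2 + 5)) + 111) = -60*(-(6 + √3) + 111) = -60*((-6 - √3) + 111) = -60*(105 - √3) = -6300 + 60*√3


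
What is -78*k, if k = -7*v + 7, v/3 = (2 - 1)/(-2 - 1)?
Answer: -1092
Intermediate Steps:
v = -1 (v = 3*((2 - 1)/(-2 - 1)) = 3*(1/(-3)) = 3*(1*(-⅓)) = 3*(-⅓) = -1)
k = 14 (k = -7*(-1) + 7 = 7 + 7 = 14)
-78*k = -78*14 = -1092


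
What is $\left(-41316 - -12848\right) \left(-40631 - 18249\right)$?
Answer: $1676195840$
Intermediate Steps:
$\left(-41316 - -12848\right) \left(-40631 - 18249\right) = \left(-41316 + 12848\right) \left(-58880\right) = \left(-28468\right) \left(-58880\right) = 1676195840$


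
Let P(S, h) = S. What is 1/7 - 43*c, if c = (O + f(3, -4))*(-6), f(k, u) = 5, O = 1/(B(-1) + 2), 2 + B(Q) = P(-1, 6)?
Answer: 7225/7 ≈ 1032.1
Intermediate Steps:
B(Q) = -3 (B(Q) = -2 - 1 = -3)
O = -1 (O = 1/(-3 + 2) = 1/(-1) = -1)
c = -24 (c = (-1 + 5)*(-6) = 4*(-6) = -24)
1/7 - 43*c = 1/7 - 43*(-24) = ⅐ + 1032 = 7225/7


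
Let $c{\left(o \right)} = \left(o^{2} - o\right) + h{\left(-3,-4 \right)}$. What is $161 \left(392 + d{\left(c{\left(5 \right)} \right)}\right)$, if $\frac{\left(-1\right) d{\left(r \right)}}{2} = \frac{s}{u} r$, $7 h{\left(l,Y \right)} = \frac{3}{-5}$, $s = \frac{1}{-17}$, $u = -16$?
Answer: $\frac{2523537}{40} \approx 63088.0$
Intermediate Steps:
$s = - \frac{1}{17} \approx -0.058824$
$h{\left(l,Y \right)} = - \frac{3}{35}$ ($h{\left(l,Y \right)} = \frac{3 \frac{1}{-5}}{7} = \frac{3 \left(- \frac{1}{5}\right)}{7} = \frac{1}{7} \left(- \frac{3}{5}\right) = - \frac{3}{35}$)
$c{\left(o \right)} = - \frac{3}{35} + o^{2} - o$ ($c{\left(o \right)} = \left(o^{2} - o\right) - \frac{3}{35} = - \frac{3}{35} + o^{2} - o$)
$d{\left(r \right)} = - \frac{r}{136}$ ($d{\left(r \right)} = - 2 - \frac{1}{17 \left(-16\right)} r = - 2 \left(- \frac{1}{17}\right) \left(- \frac{1}{16}\right) r = - 2 \frac{r}{272} = - \frac{r}{136}$)
$161 \left(392 + d{\left(c{\left(5 \right)} \right)}\right) = 161 \left(392 - \frac{- \frac{3}{35} + 5^{2} - 5}{136}\right) = 161 \left(392 - \frac{- \frac{3}{35} + 25 - 5}{136}\right) = 161 \left(392 - \frac{41}{280}\right) = 161 \cdot \frac{109719}{280} = \frac{2523537}{40}$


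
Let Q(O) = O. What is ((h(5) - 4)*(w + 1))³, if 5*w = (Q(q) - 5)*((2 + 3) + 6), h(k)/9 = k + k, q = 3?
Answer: -3124943128/125 ≈ -2.5000e+7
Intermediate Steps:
h(k) = 18*k (h(k) = 9*(k + k) = 9*(2*k) = 18*k)
w = -22/5 (w = ((3 - 5)*((2 + 3) + 6))/5 = (-2*(5 + 6))/5 = (-2*11)/5 = (⅕)*(-22) = -22/5 ≈ -4.4000)
((h(5) - 4)*(w + 1))³ = ((18*5 - 4)*(-22/5 + 1))³ = ((90 - 4)*(-17/5))³ = (86*(-17/5))³ = (-1462/5)³ = -3124943128/125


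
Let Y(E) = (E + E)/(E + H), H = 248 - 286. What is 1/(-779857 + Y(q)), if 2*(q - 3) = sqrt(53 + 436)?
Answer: -181050055/141193227362041 + 8*sqrt(489)/141193227362041 ≈ -1.2823e-6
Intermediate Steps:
q = 3 + sqrt(489)/2 (q = 3 + sqrt(53 + 436)/2 = 3 + sqrt(489)/2 ≈ 14.057)
H = -38
Y(E) = 2*E/(-38 + E) (Y(E) = (E + E)/(E - 38) = (2*E)/(-38 + E) = 2*E/(-38 + E))
1/(-779857 + Y(q)) = 1/(-779857 + 2*(3 + sqrt(489)/2)/(-38 + (3 + sqrt(489)/2))) = 1/(-779857 + 2*(3 + sqrt(489)/2)/(-35 + sqrt(489)/2))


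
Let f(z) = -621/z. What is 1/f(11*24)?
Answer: -88/207 ≈ -0.42512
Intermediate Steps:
1/f(11*24) = 1/(-621/(11*24)) = 1/(-621/264) = 1/(-621*1/264) = 1/(-207/88) = -88/207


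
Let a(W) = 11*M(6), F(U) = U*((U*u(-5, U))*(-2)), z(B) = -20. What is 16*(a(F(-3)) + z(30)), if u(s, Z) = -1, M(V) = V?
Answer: 736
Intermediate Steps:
F(U) = 2*U² (F(U) = U*((U*(-1))*(-2)) = U*(-U*(-2)) = U*(2*U) = 2*U²)
a(W) = 66 (a(W) = 11*6 = 66)
16*(a(F(-3)) + z(30)) = 16*(66 - 20) = 16*46 = 736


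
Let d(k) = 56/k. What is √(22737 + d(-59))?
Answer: √79144193/59 ≈ 150.78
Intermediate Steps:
√(22737 + d(-59)) = √(22737 + 56/(-59)) = √(22737 + 56*(-1/59)) = √(22737 - 56/59) = √(1341427/59) = √79144193/59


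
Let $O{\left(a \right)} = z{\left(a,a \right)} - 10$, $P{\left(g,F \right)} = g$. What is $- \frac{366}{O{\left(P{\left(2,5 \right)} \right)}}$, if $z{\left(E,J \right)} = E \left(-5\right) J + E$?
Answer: $\frac{183}{14} \approx 13.071$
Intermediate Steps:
$z{\left(E,J \right)} = E - 5 E J$ ($z{\left(E,J \right)} = - 5 E J + E = E - 5 E J$)
$O{\left(a \right)} = -10 + a \left(1 - 5 a\right)$ ($O{\left(a \right)} = a \left(1 - 5 a\right) - 10 = -10 + a \left(1 - 5 a\right)$)
$- \frac{366}{O{\left(P{\left(2,5 \right)} \right)}} = - \frac{366}{-10 + 2 - 5 \cdot 2^{2}} = - \frac{366}{-10 + 2 - 20} = - \frac{366}{-28} = \left(-366\right) \left(- \frac{1}{28}\right) = \frac{183}{14}$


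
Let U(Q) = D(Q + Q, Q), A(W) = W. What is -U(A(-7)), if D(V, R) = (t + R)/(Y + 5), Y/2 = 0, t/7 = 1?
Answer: 0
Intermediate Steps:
t = 7 (t = 7*1 = 7)
Y = 0 (Y = 2*0 = 0)
D(V, R) = 7/5 + R/5 (D(V, R) = (7 + R)/(0 + 5) = (7 + R)/5 = (7 + R)*(⅕) = 7/5 + R/5)
U(Q) = 7/5 + Q/5
-U(A(-7)) = -(7/5 + (⅕)*(-7)) = -(7/5 - 7/5) = -1*0 = 0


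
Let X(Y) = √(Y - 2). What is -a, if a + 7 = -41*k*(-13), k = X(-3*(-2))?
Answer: -1059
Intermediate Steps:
X(Y) = √(-2 + Y)
k = 2 (k = √(-2 - 3*(-2)) = √(-2 + 6) = √4 = 2)
a = 1059 (a = -7 - 41*2*(-13) = -7 - 82*(-13) = -7 + 1066 = 1059)
-a = -1*1059 = -1059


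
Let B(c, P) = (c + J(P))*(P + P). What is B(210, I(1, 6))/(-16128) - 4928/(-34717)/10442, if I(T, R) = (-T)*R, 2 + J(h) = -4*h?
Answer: 5256880205/30451252776 ≈ 0.17263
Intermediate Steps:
J(h) = -2 - 4*h
I(T, R) = -R*T
B(c, P) = 2*P*(-2 + c - 4*P) (B(c, P) = (c + (-2 - 4*P))*(P + P) = (-2 + c - 4*P)*(2*P) = 2*P*(-2 + c - 4*P))
B(210, I(1, 6))/(-16128) - 4928/(-34717)/10442 = (2*(-1*6*1)*(-2 + 210 - (-4)*6))/(-16128) - 4928/(-34717)/10442 = (2*(-6)*(-2 + 210 - 4*(-6)))*(-1/16128) - 4928*(-1/34717)*(1/10442) = (2*(-6)*(-2 + 210 + 24))*(-1/16128) + (4928/34717)*(1/10442) = (2*(-6)*232)*(-1/16128) + 2464/181257457 = -2784*(-1/16128) + 2464/181257457 = 29/168 + 2464/181257457 = 5256880205/30451252776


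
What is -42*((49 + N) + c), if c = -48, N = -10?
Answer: 378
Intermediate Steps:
-42*((49 + N) + c) = -42*((49 - 10) - 48) = -42*(39 - 48) = -42*(-9) = 378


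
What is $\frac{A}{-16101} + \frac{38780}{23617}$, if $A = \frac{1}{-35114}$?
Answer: $\frac{21925068556537}{13352355429138} \approx 1.642$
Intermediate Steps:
$A = - \frac{1}{35114} \approx -2.8479 \cdot 10^{-5}$
$\frac{A}{-16101} + \frac{38780}{23617} = - \frac{1}{35114 \left(-16101\right)} + \frac{38780}{23617} = \left(- \frac{1}{35114}\right) \left(- \frac{1}{16101}\right) + 38780 \cdot \frac{1}{23617} = \frac{1}{565370514} + \frac{38780}{23617} = \frac{21925068556537}{13352355429138}$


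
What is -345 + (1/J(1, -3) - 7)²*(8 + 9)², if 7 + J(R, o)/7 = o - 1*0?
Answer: 67981909/4900 ≈ 13874.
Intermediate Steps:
J(R, o) = -49 + 7*o (J(R, o) = -49 + 7*(o - 1*0) = -49 + 7*(o + 0) = -49 + 7*o)
-345 + (1/J(1, -3) - 7)²*(8 + 9)² = -345 + (1/(-49 + 7*(-3)) - 7)²*(8 + 9)² = -345 + (1/(-49 - 21) - 7)²*17² = -345 + (1/(-70) - 7)²*289 = -345 + (-1/70 - 7)²*289 = -345 + (-491/70)²*289 = -345 + (241081/4900)*289 = -345 + 69672409/4900 = 67981909/4900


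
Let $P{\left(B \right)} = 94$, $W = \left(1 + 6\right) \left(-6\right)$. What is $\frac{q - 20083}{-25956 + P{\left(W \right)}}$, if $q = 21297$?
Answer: $- \frac{607}{12931} \approx -0.046941$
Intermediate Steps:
$W = -42$ ($W = 7 \left(-6\right) = -42$)
$\frac{q - 20083}{-25956 + P{\left(W \right)}} = \frac{21297 - 20083}{-25956 + 94} = \frac{1214}{-25862} = 1214 \left(- \frac{1}{25862}\right) = - \frac{607}{12931}$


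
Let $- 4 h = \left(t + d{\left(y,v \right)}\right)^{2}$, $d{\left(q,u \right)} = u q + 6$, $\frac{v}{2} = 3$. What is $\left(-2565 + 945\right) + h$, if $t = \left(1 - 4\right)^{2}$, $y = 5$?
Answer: $- \frac{8505}{4} \approx -2126.3$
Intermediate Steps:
$v = 6$ ($v = 2 \cdot 3 = 6$)
$d{\left(q,u \right)} = 6 + q u$ ($d{\left(q,u \right)} = q u + 6 = 6 + q u$)
$t = 9$ ($t = \left(-3\right)^{2} = 9$)
$h = - \frac{2025}{4}$ ($h = - \frac{\left(9 + \left(6 + 5 \cdot 6\right)\right)^{2}}{4} = - \frac{\left(9 + \left(6 + 30\right)\right)^{2}}{4} = - \frac{\left(9 + 36\right)^{2}}{4} = - \frac{45^{2}}{4} = \left(- \frac{1}{4}\right) 2025 = - \frac{2025}{4} \approx -506.25$)
$\left(-2565 + 945\right) + h = \left(-2565 + 945\right) - \frac{2025}{4} = -1620 - \frac{2025}{4} = - \frac{8505}{4}$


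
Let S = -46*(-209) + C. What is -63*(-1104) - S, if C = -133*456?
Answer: 120586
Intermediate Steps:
C = -60648
S = -51034 (S = -46*(-209) - 60648 = 9614 - 60648 = -51034)
-63*(-1104) - S = -63*(-1104) - 1*(-51034) = 69552 + 51034 = 120586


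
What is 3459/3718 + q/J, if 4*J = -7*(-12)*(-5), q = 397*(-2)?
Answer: 3315287/390390 ≈ 8.4922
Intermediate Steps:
q = -794
J = -105 (J = (-7*(-12)*(-5))/4 = (84*(-5))/4 = (¼)*(-420) = -105)
3459/3718 + q/J = 3459/3718 - 794/(-105) = 3459*(1/3718) - 794*(-1/105) = 3459/3718 + 794/105 = 3315287/390390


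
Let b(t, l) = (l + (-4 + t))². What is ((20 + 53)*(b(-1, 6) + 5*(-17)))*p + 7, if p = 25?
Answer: -153293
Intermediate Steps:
b(t, l) = (-4 + l + t)²
((20 + 53)*(b(-1, 6) + 5*(-17)))*p + 7 = ((20 + 53)*((-4 + 6 - 1)² + 5*(-17)))*25 + 7 = (73*(1² - 85))*25 + 7 = (73*(1 - 85))*25 + 7 = (73*(-84))*25 + 7 = -6132*25 + 7 = -153300 + 7 = -153293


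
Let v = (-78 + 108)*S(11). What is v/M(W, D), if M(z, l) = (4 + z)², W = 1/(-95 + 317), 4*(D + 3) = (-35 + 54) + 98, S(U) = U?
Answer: 16263720/790321 ≈ 20.579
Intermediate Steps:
D = 105/4 (D = -3 + ((-35 + 54) + 98)/4 = -3 + (19 + 98)/4 = -3 + (¼)*117 = -3 + 117/4 = 105/4 ≈ 26.250)
W = 1/222 ≈ 0.0045045
v = 330 (v = (-78 + 108)*11 = 30*11 = 330)
v/M(W, D) = 330/((4 + 1/222)²) = 330/((889/222)²) = 330/(790321/49284) = 330*(49284/790321) = 16263720/790321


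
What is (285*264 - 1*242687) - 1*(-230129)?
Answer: 62682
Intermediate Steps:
(285*264 - 1*242687) - 1*(-230129) = (75240 - 242687) + 230129 = -167447 + 230129 = 62682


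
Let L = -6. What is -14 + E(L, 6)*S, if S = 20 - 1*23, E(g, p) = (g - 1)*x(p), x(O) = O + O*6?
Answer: 868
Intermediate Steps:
x(O) = 7*O (x(O) = O + 6*O = 7*O)
E(g, p) = 7*p*(-1 + g) (E(g, p) = (g - 1)*(7*p) = (-1 + g)*(7*p) = 7*p*(-1 + g))
S = -3 (S = 20 - 23 = -3)
-14 + E(L, 6)*S = -14 + (7*6*(-1 - 6))*(-3) = -14 + (7*6*(-7))*(-3) = -14 - 294*(-3) = -14 + 882 = 868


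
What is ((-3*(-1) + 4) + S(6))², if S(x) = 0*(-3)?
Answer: 49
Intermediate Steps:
S(x) = 0
((-3*(-1) + 4) + S(6))² = ((-3*(-1) + 4) + 0)² = ((3 + 4) + 0)² = (7 + 0)² = 7² = 49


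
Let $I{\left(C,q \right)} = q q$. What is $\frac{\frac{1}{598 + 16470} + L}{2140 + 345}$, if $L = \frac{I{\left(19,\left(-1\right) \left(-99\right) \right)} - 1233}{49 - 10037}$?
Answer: $- \frac{36557159}{105907708060} \approx -0.00034518$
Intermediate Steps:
$I{\left(C,q \right)} = q^{2}$
$L = - \frac{2142}{2497}$ ($L = \frac{\left(\left(-1\right) \left(-99\right)\right)^{2} - 1233}{49 - 10037} = \frac{99^{2} - 1233}{-9988} = \left(9801 - 1233\right) \left(- \frac{1}{9988}\right) = 8568 \left(- \frac{1}{9988}\right) = - \frac{2142}{2497} \approx -0.85783$)
$\frac{\frac{1}{598 + 16470} + L}{2140 + 345} = \frac{\frac{1}{598 + 16470} - \frac{2142}{2497}}{2140 + 345} = \frac{\frac{1}{17068} - \frac{2142}{2497}}{2485} = \left(\frac{1}{17068} - \frac{2142}{2497}\right) \frac{1}{2485} = \left(- \frac{36557159}{42618796}\right) \frac{1}{2485} = - \frac{36557159}{105907708060}$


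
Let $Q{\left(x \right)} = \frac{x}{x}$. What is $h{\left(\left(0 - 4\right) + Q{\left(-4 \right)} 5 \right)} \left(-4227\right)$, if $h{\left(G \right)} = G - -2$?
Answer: $-12681$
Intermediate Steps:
$Q{\left(x \right)} = 1$
$h{\left(G \right)} = 2 + G$ ($h{\left(G \right)} = G + 2 = 2 + G$)
$h{\left(\left(0 - 4\right) + Q{\left(-4 \right)} 5 \right)} \left(-4227\right) = \left(2 + \left(\left(0 - 4\right) + 1 \cdot 5\right)\right) \left(-4227\right) = \left(2 + \left(-4 + 5\right)\right) \left(-4227\right) = \left(2 + 1\right) \left(-4227\right) = 3 \left(-4227\right) = -12681$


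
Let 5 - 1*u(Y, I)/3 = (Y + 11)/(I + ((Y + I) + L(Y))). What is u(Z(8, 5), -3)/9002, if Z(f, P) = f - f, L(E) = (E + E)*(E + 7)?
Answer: 41/18004 ≈ 0.0022773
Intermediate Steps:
L(E) = 2*E*(7 + E) (L(E) = (2*E)*(7 + E) = 2*E*(7 + E))
Z(f, P) = 0
u(Y, I) = 15 - 3*(11 + Y)/(Y + 2*I + 2*Y*(7 + Y)) (u(Y, I) = 15 - 3*(Y + 11)/(I + ((Y + I) + 2*Y*(7 + Y))) = 15 - 3*(11 + Y)/(I + ((I + Y) + 2*Y*(7 + Y))) = 15 - 3*(11 + Y)/(I + (I + Y + 2*Y*(7 + Y))) = 15 - 3*(11 + Y)/(Y + 2*I + 2*Y*(7 + Y)))
u(Z(8, 5), -3)/9002 = (3*(-11 + 10*(-3) + 10*0² + 74*0)/(2*(-3) + 2*0² + 15*0))/9002 = (3*(-11 - 30 + 10*0 + 0)/(-6 + 2*0 + 0))*(1/9002) = (3*(-11 - 30 + 0 + 0)/(-6 + 0 + 0))*(1/9002) = (3*(-41)/(-6))*(1/9002) = (3*(-⅙)*(-41))*(1/9002) = (41/2)*(1/9002) = 41/18004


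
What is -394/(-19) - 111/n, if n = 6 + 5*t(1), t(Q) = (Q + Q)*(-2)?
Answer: 7625/266 ≈ 28.665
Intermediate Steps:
t(Q) = -4*Q (t(Q) = (2*Q)*(-2) = -4*Q)
n = -14 (n = 6 + 5*(-4*1) = 6 + 5*(-4) = 6 - 20 = -14)
-394/(-19) - 111/n = -394/(-19) - 111/(-14) = -394*(-1/19) - 111*(-1/14) = 394/19 + 111/14 = 7625/266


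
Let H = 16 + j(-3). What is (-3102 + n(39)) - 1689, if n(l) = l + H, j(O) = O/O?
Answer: -4735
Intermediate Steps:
j(O) = 1
H = 17 (H = 16 + 1 = 17)
n(l) = 17 + l (n(l) = l + 17 = 17 + l)
(-3102 + n(39)) - 1689 = (-3102 + (17 + 39)) - 1689 = (-3102 + 56) - 1689 = -3046 - 1689 = -4735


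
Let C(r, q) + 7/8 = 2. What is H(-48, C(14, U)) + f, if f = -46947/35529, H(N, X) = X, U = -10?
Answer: -18605/94744 ≈ -0.19637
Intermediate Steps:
C(r, q) = 9/8 (C(r, q) = -7/8 + 2 = 9/8)
f = -15649/11843 (f = -46947*1/35529 = -15649/11843 ≈ -1.3214)
H(-48, C(14, U)) + f = 9/8 - 15649/11843 = -18605/94744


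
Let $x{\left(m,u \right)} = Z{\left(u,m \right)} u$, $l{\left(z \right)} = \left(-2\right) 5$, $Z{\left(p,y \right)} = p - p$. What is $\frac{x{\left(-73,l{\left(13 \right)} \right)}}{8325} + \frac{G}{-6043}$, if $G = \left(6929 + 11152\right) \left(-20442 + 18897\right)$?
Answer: $\frac{27935145}{6043} \approx 4622.7$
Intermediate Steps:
$Z{\left(p,y \right)} = 0$
$l{\left(z \right)} = -10$
$x{\left(m,u \right)} = 0$ ($x{\left(m,u \right)} = 0 u = 0$)
$G = -27935145$ ($G = 18081 \left(-1545\right) = -27935145$)
$\frac{x{\left(-73,l{\left(13 \right)} \right)}}{8325} + \frac{G}{-6043} = \frac{0}{8325} - \frac{27935145}{-6043} = 0 \cdot \frac{1}{8325} - - \frac{27935145}{6043} = 0 + \frac{27935145}{6043} = \frac{27935145}{6043}$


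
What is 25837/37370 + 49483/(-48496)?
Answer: -42584897/129449680 ≈ -0.32897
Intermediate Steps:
25837/37370 + 49483/(-48496) = 25837*(1/37370) + 49483*(-1/48496) = 25837/37370 - 7069/6928 = -42584897/129449680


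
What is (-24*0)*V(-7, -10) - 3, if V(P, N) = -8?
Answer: -3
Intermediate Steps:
(-24*0)*V(-7, -10) - 3 = -24*0*(-8) - 3 = 0*(-8) - 3 = 0 - 3 = -3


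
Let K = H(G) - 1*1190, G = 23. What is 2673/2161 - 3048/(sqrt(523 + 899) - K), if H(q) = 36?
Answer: -2022604125/1437382667 + 4572*sqrt(158)/665147 ≈ -1.3207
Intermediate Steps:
K = -1154 (K = 36 - 1*1190 = 36 - 1190 = -1154)
2673/2161 - 3048/(sqrt(523 + 899) - K) = 2673/2161 - 3048/(sqrt(523 + 899) - 1*(-1154)) = 2673*(1/2161) - 3048/(sqrt(1422) + 1154) = 2673/2161 - 3048/(3*sqrt(158) + 1154) = 2673/2161 - 3048/(1154 + 3*sqrt(158))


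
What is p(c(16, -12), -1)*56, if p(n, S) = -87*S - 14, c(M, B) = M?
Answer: 4088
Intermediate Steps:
p(n, S) = -14 - 87*S
p(c(16, -12), -1)*56 = (-14 - 87*(-1))*56 = (-14 + 87)*56 = 73*56 = 4088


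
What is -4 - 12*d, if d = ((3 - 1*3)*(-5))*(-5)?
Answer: -4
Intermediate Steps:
d = 0 (d = ((3 - 3)*(-5))*(-5) = (0*(-5))*(-5) = 0*(-5) = 0)
-4 - 12*d = -4 - 12*0 = -4 + 0 = -4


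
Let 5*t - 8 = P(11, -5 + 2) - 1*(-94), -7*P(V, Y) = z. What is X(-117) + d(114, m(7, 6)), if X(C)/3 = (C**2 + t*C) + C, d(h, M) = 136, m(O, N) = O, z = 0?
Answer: 168458/5 ≈ 33692.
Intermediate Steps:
P(V, Y) = 0 (P(V, Y) = -1/7*0 = 0)
t = 102/5 (t = 8/5 + (0 - 1*(-94))/5 = 8/5 + (0 + 94)/5 = 8/5 + (1/5)*94 = 8/5 + 94/5 = 102/5 ≈ 20.400)
X(C) = 3*C**2 + 321*C/5 (X(C) = 3*((C**2 + 102*C/5) + C) = 3*(C**2 + 107*C/5) = 3*C**2 + 321*C/5)
X(-117) + d(114, m(7, 6)) = (3/5)*(-117)*(107 + 5*(-117)) + 136 = (3/5)*(-117)*(107 - 585) + 136 = (3/5)*(-117)*(-478) + 136 = 167778/5 + 136 = 168458/5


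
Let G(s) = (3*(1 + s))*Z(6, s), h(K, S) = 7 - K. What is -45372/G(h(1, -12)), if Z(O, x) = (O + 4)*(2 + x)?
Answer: -3781/140 ≈ -27.007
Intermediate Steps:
Z(O, x) = (2 + x)*(4 + O) (Z(O, x) = (4 + O)*(2 + x) = (2 + x)*(4 + O))
G(s) = (3 + 3*s)*(20 + 10*s) (G(s) = (3*(1 + s))*(8 + 2*6 + 4*s + 6*s) = (3 + 3*s)*(8 + 12 + 4*s + 6*s) = (3 + 3*s)*(20 + 10*s))
-45372/G(h(1, -12)) = -45372*1/(30*(1 + (7 - 1*1))*(2 + (7 - 1*1))) = -45372*1/(30*(1 + (7 - 1))*(2 + (7 - 1))) = -45372*1/(30*(1 + 6)*(2 + 6)) = -45372/(30*7*8) = -45372/1680 = -45372*1/1680 = -3781/140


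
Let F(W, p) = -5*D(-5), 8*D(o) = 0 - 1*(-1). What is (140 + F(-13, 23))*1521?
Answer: 1695915/8 ≈ 2.1199e+5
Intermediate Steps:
D(o) = ⅛ (D(o) = (0 - 1*(-1))/8 = (0 + 1)/8 = (⅛)*1 = ⅛)
F(W, p) = -5/8 (F(W, p) = -5*⅛ = -5/8)
(140 + F(-13, 23))*1521 = (140 - 5/8)*1521 = (1115/8)*1521 = 1695915/8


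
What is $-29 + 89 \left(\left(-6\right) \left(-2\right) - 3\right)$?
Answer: $772$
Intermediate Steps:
$-29 + 89 \left(\left(-6\right) \left(-2\right) - 3\right) = -29 + 89 \left(12 - 3\right) = -29 + 89 \cdot 9 = -29 + 801 = 772$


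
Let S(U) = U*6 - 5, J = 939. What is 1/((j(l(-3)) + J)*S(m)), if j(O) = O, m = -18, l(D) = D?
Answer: -1/105768 ≈ -9.4547e-6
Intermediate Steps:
S(U) = -5 + 6*U (S(U) = 6*U - 5 = -5 + 6*U)
1/((j(l(-3)) + J)*S(m)) = 1/((-3 + 939)*(-5 + 6*(-18))) = 1/(936*(-5 - 108)) = (1/936)/(-113) = (1/936)*(-1/113) = -1/105768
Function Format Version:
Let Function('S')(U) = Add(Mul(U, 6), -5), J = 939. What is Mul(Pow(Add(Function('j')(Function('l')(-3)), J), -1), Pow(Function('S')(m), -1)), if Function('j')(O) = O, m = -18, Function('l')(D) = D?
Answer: Rational(-1, 105768) ≈ -9.4547e-6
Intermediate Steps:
Function('S')(U) = Add(-5, Mul(6, U)) (Function('S')(U) = Add(Mul(6, U), -5) = Add(-5, Mul(6, U)))
Mul(Pow(Add(Function('j')(Function('l')(-3)), J), -1), Pow(Function('S')(m), -1)) = Mul(Pow(Add(-3, 939), -1), Pow(Add(-5, Mul(6, -18)), -1)) = Mul(Pow(936, -1), Pow(Add(-5, -108), -1)) = Mul(Rational(1, 936), Pow(-113, -1)) = Mul(Rational(1, 936), Rational(-1, 113)) = Rational(-1, 105768)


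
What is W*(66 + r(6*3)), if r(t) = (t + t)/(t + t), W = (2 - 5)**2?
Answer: 603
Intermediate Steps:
W = 9 (W = (-3)**2 = 9)
r(t) = 1 (r(t) = (2*t)/((2*t)) = (2*t)*(1/(2*t)) = 1)
W*(66 + r(6*3)) = 9*(66 + 1) = 9*67 = 603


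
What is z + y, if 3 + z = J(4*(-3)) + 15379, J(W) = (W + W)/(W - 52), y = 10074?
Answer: 203603/8 ≈ 25450.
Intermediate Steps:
J(W) = 2*W/(-52 + W) (J(W) = (2*W)/(-52 + W) = 2*W/(-52 + W))
z = 123011/8 (z = -3 + (2*(4*(-3))/(-52 + 4*(-3)) + 15379) = -3 + (2*(-12)/(-52 - 12) + 15379) = -3 + (2*(-12)/(-64) + 15379) = -3 + (2*(-12)*(-1/64) + 15379) = -3 + (3/8 + 15379) = -3 + 123035/8 = 123011/8 ≈ 15376.)
z + y = 123011/8 + 10074 = 203603/8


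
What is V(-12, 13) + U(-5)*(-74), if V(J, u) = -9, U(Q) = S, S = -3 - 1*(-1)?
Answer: 139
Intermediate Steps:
S = -2 (S = -3 + 1 = -2)
U(Q) = -2
V(-12, 13) + U(-5)*(-74) = -9 - 2*(-74) = -9 + 148 = 139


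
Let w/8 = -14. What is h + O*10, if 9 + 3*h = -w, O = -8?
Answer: -137/3 ≈ -45.667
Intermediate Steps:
w = -112 (w = 8*(-14) = -112)
h = 103/3 (h = -3 + (-1*(-112))/3 = -3 + (1/3)*112 = -3 + 112/3 = 103/3 ≈ 34.333)
h + O*10 = 103/3 - 8*10 = 103/3 - 80 = -137/3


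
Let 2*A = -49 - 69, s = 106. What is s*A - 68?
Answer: -6322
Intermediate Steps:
A = -59 (A = (-49 - 69)/2 = (½)*(-118) = -59)
s*A - 68 = 106*(-59) - 68 = -6254 - 68 = -6322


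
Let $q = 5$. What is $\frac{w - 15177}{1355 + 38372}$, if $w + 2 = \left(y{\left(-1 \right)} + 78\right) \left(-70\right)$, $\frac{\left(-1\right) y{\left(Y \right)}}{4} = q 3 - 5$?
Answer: $- \frac{17839}{39727} \approx -0.44904$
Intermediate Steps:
$y{\left(Y \right)} = -40$ ($y{\left(Y \right)} = - 4 \left(5 \cdot 3 - 5\right) = - 4 \left(15 - 5\right) = \left(-4\right) 10 = -40$)
$w = -2662$ ($w = -2 + \left(-40 + 78\right) \left(-70\right) = -2 + 38 \left(-70\right) = -2 - 2660 = -2662$)
$\frac{w - 15177}{1355 + 38372} = \frac{-2662 - 15177}{1355 + 38372} = - \frac{17839}{39727}$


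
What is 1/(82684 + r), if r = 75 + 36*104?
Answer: 1/86503 ≈ 1.1560e-5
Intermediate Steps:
r = 3819 (r = 75 + 3744 = 3819)
1/(82684 + r) = 1/(82684 + 3819) = 1/86503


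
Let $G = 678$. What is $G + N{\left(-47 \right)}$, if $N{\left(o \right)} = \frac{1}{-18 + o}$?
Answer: $\frac{44069}{65} \approx 677.98$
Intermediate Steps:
$G + N{\left(-47 \right)} = 678 + \frac{1}{-18 - 47} = 678 + \frac{1}{-65} = 678 - \frac{1}{65} = \frac{44069}{65}$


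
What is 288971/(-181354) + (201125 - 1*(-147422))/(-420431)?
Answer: -184702759139/76246843574 ≈ -2.4224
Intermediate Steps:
288971/(-181354) + (201125 - 1*(-147422))/(-420431) = 288971*(-1/181354) + (201125 + 147422)*(-1/420431) = -288971/181354 + 348547*(-1/420431) = -288971/181354 - 348547/420431 = -184702759139/76246843574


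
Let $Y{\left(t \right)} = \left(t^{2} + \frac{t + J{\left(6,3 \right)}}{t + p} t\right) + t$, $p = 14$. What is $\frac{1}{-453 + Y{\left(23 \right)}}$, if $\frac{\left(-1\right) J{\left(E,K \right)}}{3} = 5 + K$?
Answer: $\frac{37}{3640} \approx 0.010165$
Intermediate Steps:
$J{\left(E,K \right)} = -15 - 3 K$ ($J{\left(E,K \right)} = - 3 \left(5 + K\right) = -15 - 3 K$)
$Y{\left(t \right)} = t + t^{2} + \frac{t \left(-24 + t\right)}{14 + t}$ ($Y{\left(t \right)} = \left(t^{2} + \frac{t - 24}{t + 14} t\right) + t = \left(t^{2} + \frac{t - 24}{14 + t} t\right) + t = \left(t^{2} + \frac{-24 + t}{14 + t} t\right) + t = \left(t^{2} + \frac{t \left(-24 + t\right)}{14 + t}\right) + t = t + t^{2} + \frac{t \left(-24 + t\right)}{14 + t}$)
$\frac{1}{-453 + Y{\left(23 \right)}} = \frac{1}{-453 + \frac{23 \left(-10 + 23^{2} + 16 \cdot 23\right)}{14 + 23}} = \frac{1}{-453 + \frac{23 \left(-10 + 529 + 368\right)}{37}} = \frac{1}{-453 + 23 \cdot \frac{1}{37} \cdot 887} = \frac{1}{-453 + \frac{20401}{37}} = \frac{1}{\frac{3640}{37}} = \frac{37}{3640}$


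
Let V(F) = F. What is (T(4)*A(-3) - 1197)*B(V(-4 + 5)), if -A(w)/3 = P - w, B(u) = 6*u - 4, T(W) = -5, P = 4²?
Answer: -1824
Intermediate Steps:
P = 16
B(u) = -4 + 6*u
A(w) = -48 + 3*w (A(w) = -3*(16 - w) = -48 + 3*w)
(T(4)*A(-3) - 1197)*B(V(-4 + 5)) = (-5*(-48 + 3*(-3)) - 1197)*(-4 + 6*(-4 + 5)) = (-5*(-48 - 9) - 1197)*(-4 + 6*1) = (-5*(-57) - 1197)*(-4 + 6) = (285 - 1197)*2 = -912*2 = -1824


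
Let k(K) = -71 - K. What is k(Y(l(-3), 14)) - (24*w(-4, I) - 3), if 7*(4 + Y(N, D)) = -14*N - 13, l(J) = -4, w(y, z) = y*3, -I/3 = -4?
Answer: 1525/7 ≈ 217.86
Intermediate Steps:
I = 12 (I = -3*(-4) = 12)
w(y, z) = 3*y
Y(N, D) = -41/7 - 2*N (Y(N, D) = -4 + (-14*N - 13)/7 = -4 + (-13 - 14*N)/7 = -4 + (-13/7 - 2*N) = -41/7 - 2*N)
k(Y(l(-3), 14)) - (24*w(-4, I) - 3) = (-71 - (-41/7 - 2*(-4))) - (24*(3*(-4)) - 3) = (-71 - (-41/7 + 8)) - (24*(-12) - 3) = (-71 - 1*15/7) - (-288 - 3) = (-71 - 15/7) - 1*(-291) = -512/7 + 291 = 1525/7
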